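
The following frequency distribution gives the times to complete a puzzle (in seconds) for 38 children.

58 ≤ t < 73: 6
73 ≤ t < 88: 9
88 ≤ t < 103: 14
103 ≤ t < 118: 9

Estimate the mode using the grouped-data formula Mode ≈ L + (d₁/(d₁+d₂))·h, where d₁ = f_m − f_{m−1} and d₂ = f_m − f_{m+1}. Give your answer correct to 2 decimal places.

Modal class: 88 ≤ t < 103 (highest frequency 14).
d₁ = 14 − 9 = 5, d₂ = 14 − 9 = 5
Mode ≈ 88 + (5/(5+5)) × 15 = 88 + 7.5000 = 95.5000

95.50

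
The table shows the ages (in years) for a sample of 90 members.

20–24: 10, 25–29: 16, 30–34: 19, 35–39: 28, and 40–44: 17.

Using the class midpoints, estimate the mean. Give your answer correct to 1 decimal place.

Midpoints: 22, 27, 32, 37, 42
Σfm = 10×22 + 16×27 + 19×32 + 28×37 + 17×42 = 3010
n = Σf = 90
Mean = 3010 / 90 = 33.4444

33.4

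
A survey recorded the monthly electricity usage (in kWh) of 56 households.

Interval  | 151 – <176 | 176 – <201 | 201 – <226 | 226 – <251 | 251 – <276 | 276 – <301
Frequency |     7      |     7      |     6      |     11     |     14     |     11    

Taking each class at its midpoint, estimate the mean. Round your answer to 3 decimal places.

236.268

Midpoints: 163.5, 188.5, 213.5, 238.5, 263.5, 288.5
Σfm = 7×163.5 + 7×188.5 + 6×213.5 + 11×238.5 + 14×263.5 + 11×288.5 = 13231
n = Σf = 56
Mean = 13231 / 56 = 236.2679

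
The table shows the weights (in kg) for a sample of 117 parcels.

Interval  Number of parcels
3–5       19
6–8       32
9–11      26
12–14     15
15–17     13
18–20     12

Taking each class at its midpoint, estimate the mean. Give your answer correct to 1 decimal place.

Midpoints: 4, 7, 10, 13, 16, 19
Σfm = 19×4 + 32×7 + 26×10 + 15×13 + 13×16 + 12×19 = 1191
n = Σf = 117
Mean = 1191 / 117 = 10.1795

10.2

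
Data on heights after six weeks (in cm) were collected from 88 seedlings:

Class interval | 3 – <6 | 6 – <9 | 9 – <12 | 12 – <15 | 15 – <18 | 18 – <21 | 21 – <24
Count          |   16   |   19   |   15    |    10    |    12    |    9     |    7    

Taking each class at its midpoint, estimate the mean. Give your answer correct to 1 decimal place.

11.8

Midpoints: 4.5, 7.5, 10.5, 13.5, 16.5, 19.5, 22.5
Σfm = 16×4.5 + 19×7.5 + 15×10.5 + 10×13.5 + 12×16.5 + 9×19.5 + 7×22.5 = 1038
n = Σf = 88
Mean = 1038 / 88 = 11.7955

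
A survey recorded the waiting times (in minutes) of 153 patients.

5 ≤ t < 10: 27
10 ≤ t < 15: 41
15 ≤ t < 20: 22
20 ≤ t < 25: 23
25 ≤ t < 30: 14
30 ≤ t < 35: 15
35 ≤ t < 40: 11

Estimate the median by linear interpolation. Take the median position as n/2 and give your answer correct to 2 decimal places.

Cumulative frequencies: 27, 68, 90, 113, 127, 142, 153
n = 153; position = n/2 = 76.5.
This falls in the class 15 ≤ t < 20: L = 15, F = 68, f = 22, h = 5.
Median ≈ 15 + ((76.5 − 68) / 22) × 5 = 16.9318

16.93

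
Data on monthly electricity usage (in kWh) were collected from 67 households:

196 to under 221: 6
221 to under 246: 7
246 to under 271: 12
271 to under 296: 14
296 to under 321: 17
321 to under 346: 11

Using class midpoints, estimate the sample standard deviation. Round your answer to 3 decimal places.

38.266

Midpoints: 208.5, 233.5, 258.5, 283.5, 308.5, 333.5
n = 67, Σfm = 18869.5, mean = 281.6343
Σfm² = 5410940.75
Σf(m − x̄)² = Σfm² − (Σfm)²/n = 5410940.75 − 18869.5²/67 = 96641.7910
Sample variance = 96641.7910 / 66 = 1464.2696
Standard deviation = √1464.2696 = 38.2658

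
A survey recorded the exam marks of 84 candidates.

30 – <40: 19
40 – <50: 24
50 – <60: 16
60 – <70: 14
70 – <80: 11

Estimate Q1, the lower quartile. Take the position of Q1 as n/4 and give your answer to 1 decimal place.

40.8

Cumulative frequencies: 19, 43, 59, 73, 84
n = 84; position = n/4 = 21.
This falls in the class 40 – <50: L = 40, F = 19, f = 24, h = 10.
Lower quartile ≈ 40 + ((21 − 19) / 24) × 10 = 40.8333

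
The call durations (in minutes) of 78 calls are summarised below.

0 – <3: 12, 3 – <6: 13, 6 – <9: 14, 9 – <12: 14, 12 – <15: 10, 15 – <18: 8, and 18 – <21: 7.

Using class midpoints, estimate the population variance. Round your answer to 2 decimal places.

30.95

Midpoints: 1.5, 4.5, 7.5, 10.5, 13.5, 16.5, 19.5
n = 78, Σfm = 732, mean = 9.3846
Σfm² = 9283.5
Σf(m − x̄)² = Σfm² − (Σfm)²/n = 9283.5 − 732²/78 = 2413.9615
Population variance = 2413.9615 / 78 = 30.9482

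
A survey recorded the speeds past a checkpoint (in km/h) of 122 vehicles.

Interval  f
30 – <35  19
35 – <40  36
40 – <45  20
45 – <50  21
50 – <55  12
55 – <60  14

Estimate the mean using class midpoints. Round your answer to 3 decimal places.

43.033

Midpoints: 32.5, 37.5, 42.5, 47.5, 52.5, 57.5
Σfm = 19×32.5 + 36×37.5 + 20×42.5 + 21×47.5 + 12×52.5 + 14×57.5 = 5250
n = Σf = 122
Mean = 5250 / 122 = 43.0328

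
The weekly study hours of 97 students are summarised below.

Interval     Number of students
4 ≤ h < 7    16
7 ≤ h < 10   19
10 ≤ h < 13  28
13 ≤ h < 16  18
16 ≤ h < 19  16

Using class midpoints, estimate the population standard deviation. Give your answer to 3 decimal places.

3.913

Midpoints: 5.5, 8.5, 11.5, 14.5, 17.5
n = 97, Σfm = 1112.5, mean = 11.4691
Σfm² = 14244.25
Σf(m − x̄)² = Σfm² − (Σfm)²/n = 14244.25 − 1112.5²/97 = 1484.9072
Population variance = 1484.9072 / 97 = 15.3083
Standard deviation = √15.3083 = 3.9126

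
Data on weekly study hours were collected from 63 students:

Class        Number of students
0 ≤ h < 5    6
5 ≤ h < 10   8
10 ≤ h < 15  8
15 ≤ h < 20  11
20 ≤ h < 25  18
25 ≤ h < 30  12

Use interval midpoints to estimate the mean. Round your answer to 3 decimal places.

17.500

Midpoints: 2.5, 7.5, 12.5, 17.5, 22.5, 27.5
Σfm = 6×2.5 + 8×7.5 + 8×12.5 + 11×17.5 + 18×22.5 + 12×27.5 = 1102.5
n = Σf = 63
Mean = 1102.5 / 63 = 17.5000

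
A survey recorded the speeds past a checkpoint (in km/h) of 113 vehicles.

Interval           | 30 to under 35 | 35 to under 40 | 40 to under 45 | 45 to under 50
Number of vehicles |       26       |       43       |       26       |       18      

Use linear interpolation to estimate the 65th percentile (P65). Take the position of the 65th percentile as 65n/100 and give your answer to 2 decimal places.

40.86

Cumulative frequencies: 26, 69, 95, 113
n = 113; position = 65n/100 = 73.45.
This falls in the class 40 to under 45: L = 40, F = 69, f = 26, h = 5.
65th percentile ≈ 40 + ((73.45 − 69) / 26) × 5 = 40.8558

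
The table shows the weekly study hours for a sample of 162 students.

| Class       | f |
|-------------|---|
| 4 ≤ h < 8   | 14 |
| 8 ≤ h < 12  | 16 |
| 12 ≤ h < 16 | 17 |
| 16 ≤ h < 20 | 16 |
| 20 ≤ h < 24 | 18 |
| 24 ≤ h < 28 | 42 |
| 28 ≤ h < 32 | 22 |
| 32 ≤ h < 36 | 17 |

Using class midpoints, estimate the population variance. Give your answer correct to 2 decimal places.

72.42

Midpoints: 6, 10, 14, 18, 22, 26, 30, 34
n = 162, Σfm = 3496, mean = 21.5802
Σfm² = 87176
Σf(m − x̄)² = Σfm² − (Σfm)²/n = 87176 − 3496²/162 = 11731.4568
Population variance = 11731.4568 / 162 = 72.4164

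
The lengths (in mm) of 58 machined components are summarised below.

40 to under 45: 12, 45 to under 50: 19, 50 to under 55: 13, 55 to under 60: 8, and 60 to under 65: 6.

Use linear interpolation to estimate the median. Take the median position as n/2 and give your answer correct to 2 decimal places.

49.47

Cumulative frequencies: 12, 31, 44, 52, 58
n = 58; position = n/2 = 29.
This falls in the class 45 to under 50: L = 45, F = 12, f = 19, h = 5.
Median ≈ 45 + ((29 − 12) / 19) × 5 = 49.4737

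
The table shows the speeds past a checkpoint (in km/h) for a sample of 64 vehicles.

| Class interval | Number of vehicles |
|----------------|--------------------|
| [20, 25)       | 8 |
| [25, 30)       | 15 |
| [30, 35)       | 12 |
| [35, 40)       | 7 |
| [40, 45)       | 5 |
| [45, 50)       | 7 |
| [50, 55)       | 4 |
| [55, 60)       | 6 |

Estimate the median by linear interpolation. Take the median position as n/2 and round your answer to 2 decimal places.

Cumulative frequencies: 8, 23, 35, 42, 47, 54, 58, 64
n = 64; position = n/2 = 32.
This falls in the class [30, 35): L = 30, F = 23, f = 12, h = 5.
Median ≈ 30 + ((32 − 23) / 12) × 5 = 33.7500

33.75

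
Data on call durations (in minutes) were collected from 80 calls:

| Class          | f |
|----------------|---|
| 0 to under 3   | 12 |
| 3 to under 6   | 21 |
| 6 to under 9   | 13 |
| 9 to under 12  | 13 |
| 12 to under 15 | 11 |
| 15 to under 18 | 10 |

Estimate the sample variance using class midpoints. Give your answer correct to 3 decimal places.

24.038

Midpoints: 1.5, 4.5, 7.5, 10.5, 13.5, 16.5
n = 80, Σfm = 660, mean = 8.2500
Σfm² = 7344
Σf(m − x̄)² = Σfm² − (Σfm)²/n = 7344 − 660²/80 = 1899.0000
Sample variance = 1899.0000 / 79 = 24.0380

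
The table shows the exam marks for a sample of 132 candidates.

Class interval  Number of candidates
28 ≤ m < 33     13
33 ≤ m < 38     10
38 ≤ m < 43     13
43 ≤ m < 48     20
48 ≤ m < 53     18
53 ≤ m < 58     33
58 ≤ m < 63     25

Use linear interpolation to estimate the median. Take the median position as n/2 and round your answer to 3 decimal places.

Cumulative frequencies: 13, 23, 36, 56, 74, 107, 132
n = 132; position = n/2 = 66.
This falls in the class 48 ≤ m < 53: L = 48, F = 56, f = 18, h = 5.
Median ≈ 48 + ((66 − 56) / 18) × 5 = 50.7778

50.778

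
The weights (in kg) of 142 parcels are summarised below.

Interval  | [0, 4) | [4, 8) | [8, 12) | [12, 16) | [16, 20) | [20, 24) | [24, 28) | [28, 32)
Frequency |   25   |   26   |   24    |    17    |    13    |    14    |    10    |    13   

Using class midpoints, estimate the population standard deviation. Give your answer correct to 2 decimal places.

Midpoints: 2, 6, 10, 14, 18, 22, 26, 30
n = 142, Σfm = 1876, mean = 13.2113
Σfm² = 36216
Σf(m − x̄)² = Σfm² − (Σfm)²/n = 36216 − 1876²/142 = 11431.6620
Population variance = 11431.6620 / 142 = 80.5047
Standard deviation = √80.5047 = 8.9724

8.97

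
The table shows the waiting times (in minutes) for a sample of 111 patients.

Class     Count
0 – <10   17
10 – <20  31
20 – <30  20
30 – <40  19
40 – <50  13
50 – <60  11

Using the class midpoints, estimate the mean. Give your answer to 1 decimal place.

26.2

Midpoints: 5, 15, 25, 35, 45, 55
Σfm = 17×5 + 31×15 + 20×25 + 19×35 + 13×45 + 11×55 = 2905
n = Σf = 111
Mean = 2905 / 111 = 26.1712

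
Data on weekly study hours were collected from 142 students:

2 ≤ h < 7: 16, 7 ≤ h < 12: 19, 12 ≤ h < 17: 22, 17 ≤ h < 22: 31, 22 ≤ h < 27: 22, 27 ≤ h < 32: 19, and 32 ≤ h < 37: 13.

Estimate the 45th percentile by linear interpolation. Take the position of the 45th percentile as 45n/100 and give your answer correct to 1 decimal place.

18.1

Cumulative frequencies: 16, 35, 57, 88, 110, 129, 142
n = 142; position = 45n/100 = 63.9.
This falls in the class 17 ≤ h < 22: L = 17, F = 57, f = 31, h = 5.
45th percentile ≈ 17 + ((63.9 − 57) / 31) × 5 = 18.1129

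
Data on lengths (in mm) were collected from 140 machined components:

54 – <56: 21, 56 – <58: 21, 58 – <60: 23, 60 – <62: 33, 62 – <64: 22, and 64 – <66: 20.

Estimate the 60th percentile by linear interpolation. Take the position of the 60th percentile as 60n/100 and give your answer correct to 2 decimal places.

Cumulative frequencies: 21, 42, 65, 98, 120, 140
n = 140; position = 60n/100 = 84.
This falls in the class 60 – <62: L = 60, F = 65, f = 33, h = 2.
60th percentile ≈ 60 + ((84 − 65) / 33) × 2 = 61.1515

61.15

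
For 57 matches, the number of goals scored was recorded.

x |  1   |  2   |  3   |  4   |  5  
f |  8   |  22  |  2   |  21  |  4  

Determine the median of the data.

Cumulative frequencies: 8, 30, 32, 53, 57
n = 57, so the median is the value in position (n+1)/2 = 29.
Position 29 falls at value 2.

2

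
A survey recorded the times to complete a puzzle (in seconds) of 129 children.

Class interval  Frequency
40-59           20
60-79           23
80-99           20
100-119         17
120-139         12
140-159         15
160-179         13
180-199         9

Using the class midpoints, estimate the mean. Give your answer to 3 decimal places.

Midpoints: 49.5, 69.5, 89.5, 109.5, 129.5, 149.5, 169.5, 189.5
Σfm = 20×49.5 + 23×69.5 + 20×89.5 + 17×109.5 + 12×129.5 + 15×149.5 + 13×169.5 + 9×189.5 = 13945.5
n = Σf = 129
Mean = 13945.5 / 129 = 108.1047

108.105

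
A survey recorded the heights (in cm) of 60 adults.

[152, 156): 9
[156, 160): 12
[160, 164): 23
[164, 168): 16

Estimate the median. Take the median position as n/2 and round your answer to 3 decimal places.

Cumulative frequencies: 9, 21, 44, 60
n = 60; position = n/2 = 30.
This falls in the class [160, 164): L = 160, F = 21, f = 23, h = 4.
Median ≈ 160 + ((30 − 21) / 23) × 4 = 161.5652

161.565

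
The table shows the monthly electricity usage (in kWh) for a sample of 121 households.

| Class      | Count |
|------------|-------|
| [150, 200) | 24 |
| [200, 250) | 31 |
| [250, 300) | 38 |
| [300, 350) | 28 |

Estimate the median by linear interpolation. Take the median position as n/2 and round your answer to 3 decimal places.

257.237

Cumulative frequencies: 24, 55, 93, 121
n = 121; position = n/2 = 60.5.
This falls in the class [250, 300): L = 250, F = 55, f = 38, h = 50.
Median ≈ 250 + ((60.5 − 55) / 38) × 50 = 257.2368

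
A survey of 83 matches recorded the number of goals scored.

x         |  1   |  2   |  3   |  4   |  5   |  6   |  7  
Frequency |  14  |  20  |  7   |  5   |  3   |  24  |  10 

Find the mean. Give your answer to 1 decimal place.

Values: 1, 2, 3, 4, 5, 6, 7
Σfx = 14×1 + 20×2 + 7×3 + 5×4 + 3×5 + 24×6 + 10×7 = 324
n = Σf = 83
Mean = 324 / 83 = 3.9036

3.9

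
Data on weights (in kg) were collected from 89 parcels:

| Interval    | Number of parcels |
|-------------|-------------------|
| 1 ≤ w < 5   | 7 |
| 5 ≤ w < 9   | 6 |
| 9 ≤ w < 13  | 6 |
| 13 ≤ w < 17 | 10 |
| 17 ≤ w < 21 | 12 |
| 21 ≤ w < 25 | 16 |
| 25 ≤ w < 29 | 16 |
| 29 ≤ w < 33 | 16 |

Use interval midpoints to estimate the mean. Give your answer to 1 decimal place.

Midpoints: 3, 7, 11, 15, 19, 23, 27, 31
Σfm = 7×3 + 6×7 + 6×11 + 10×15 + 12×19 + 16×23 + 16×27 + 16×31 = 1803
n = Σf = 89
Mean = 1803 / 89 = 20.2584

20.3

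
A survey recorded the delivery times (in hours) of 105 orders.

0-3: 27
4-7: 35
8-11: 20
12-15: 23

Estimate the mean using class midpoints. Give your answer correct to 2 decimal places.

6.99

Midpoints: 1.5, 5.5, 9.5, 13.5
Σfm = 27×1.5 + 35×5.5 + 20×9.5 + 23×13.5 = 733.5
n = Σf = 105
Mean = 733.5 / 105 = 6.9857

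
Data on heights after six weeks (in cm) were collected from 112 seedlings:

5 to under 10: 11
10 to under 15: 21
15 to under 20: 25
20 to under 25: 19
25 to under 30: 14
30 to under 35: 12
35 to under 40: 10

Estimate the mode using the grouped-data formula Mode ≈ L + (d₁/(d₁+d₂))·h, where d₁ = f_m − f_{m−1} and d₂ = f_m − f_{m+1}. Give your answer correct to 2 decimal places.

Modal class: 15 to under 20 (highest frequency 25).
d₁ = 25 − 21 = 4, d₂ = 25 − 19 = 6
Mode ≈ 15 + (4/(4+6)) × 5 = 15 + 2.0000 = 17.0000

17.00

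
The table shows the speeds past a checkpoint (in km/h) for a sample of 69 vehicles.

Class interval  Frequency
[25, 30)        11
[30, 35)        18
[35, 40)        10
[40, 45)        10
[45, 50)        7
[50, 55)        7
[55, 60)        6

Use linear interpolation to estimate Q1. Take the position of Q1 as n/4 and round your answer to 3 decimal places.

31.736

Cumulative frequencies: 11, 29, 39, 49, 56, 63, 69
n = 69; position = n/4 = 17.25.
This falls in the class [30, 35): L = 30, F = 11, f = 18, h = 5.
Lower quartile ≈ 30 + ((17.25 − 11) / 18) × 5 = 31.7361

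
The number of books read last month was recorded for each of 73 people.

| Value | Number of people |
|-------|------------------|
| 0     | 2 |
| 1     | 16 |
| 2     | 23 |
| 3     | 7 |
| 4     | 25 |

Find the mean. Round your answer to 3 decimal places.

2.507

Values: 0, 1, 2, 3, 4
Σfx = 2×0 + 16×1 + 23×2 + 7×3 + 25×4 = 183
n = Σf = 73
Mean = 183 / 73 = 2.5068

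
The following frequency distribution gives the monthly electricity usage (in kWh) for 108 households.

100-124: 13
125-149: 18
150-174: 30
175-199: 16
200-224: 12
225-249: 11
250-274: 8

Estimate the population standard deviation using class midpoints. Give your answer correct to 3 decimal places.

43.471

Midpoints: 112, 137, 162, 187, 212, 237, 262
n = 108, Σfm = 19021, mean = 176.1204
Σfm² = 3554077
Σf(m − x̄)² = Σfm² − (Σfm)²/n = 3554077 − 19021²/108 = 204091.4352
Population variance = 204091.4352 / 108 = 1889.7355
Standard deviation = √1889.7355 = 43.4711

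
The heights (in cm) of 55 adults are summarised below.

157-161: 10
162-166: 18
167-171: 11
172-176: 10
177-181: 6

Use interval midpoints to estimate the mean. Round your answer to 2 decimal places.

167.55

Midpoints: 159, 164, 169, 174, 179
Σfm = 10×159 + 18×164 + 11×169 + 10×174 + 6×179 = 9215
n = Σf = 55
Mean = 9215 / 55 = 167.5455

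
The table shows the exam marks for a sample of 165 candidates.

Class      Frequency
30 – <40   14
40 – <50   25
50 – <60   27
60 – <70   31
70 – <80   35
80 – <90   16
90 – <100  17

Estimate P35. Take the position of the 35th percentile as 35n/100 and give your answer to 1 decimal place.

56.9

Cumulative frequencies: 14, 39, 66, 97, 132, 148, 165
n = 165; position = 35n/100 = 57.75.
This falls in the class 50 – <60: L = 50, F = 39, f = 27, h = 10.
35th percentile ≈ 50 + ((57.75 − 39) / 27) × 10 = 56.9444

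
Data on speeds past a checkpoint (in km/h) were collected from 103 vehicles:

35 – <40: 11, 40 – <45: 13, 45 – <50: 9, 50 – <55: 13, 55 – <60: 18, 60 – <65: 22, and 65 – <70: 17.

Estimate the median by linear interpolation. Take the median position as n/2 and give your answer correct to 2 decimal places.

Cumulative frequencies: 11, 24, 33, 46, 64, 86, 103
n = 103; position = n/2 = 51.5.
This falls in the class 55 – <60: L = 55, F = 46, f = 18, h = 5.
Median ≈ 55 + ((51.5 − 46) / 18) × 5 = 56.5278

56.53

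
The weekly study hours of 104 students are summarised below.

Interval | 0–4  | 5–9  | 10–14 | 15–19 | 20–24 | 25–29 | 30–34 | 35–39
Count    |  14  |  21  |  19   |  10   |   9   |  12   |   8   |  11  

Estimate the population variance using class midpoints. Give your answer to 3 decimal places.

128.356

Midpoints: 2, 7, 12, 17, 22, 27, 32, 37
n = 104, Σfm = 1758, mean = 16.9038
Σfm² = 43066
Σf(m − x̄)² = Σfm² − (Σfm)²/n = 43066 − 1758²/104 = 13349.0385
Population variance = 13349.0385 / 104 = 128.3561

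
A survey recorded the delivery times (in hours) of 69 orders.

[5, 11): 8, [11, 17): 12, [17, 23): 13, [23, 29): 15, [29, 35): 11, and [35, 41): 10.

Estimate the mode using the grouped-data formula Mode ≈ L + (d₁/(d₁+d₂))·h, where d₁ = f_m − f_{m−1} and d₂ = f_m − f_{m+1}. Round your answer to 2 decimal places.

Modal class: [23, 29) (highest frequency 15).
d₁ = 15 − 13 = 2, d₂ = 15 − 11 = 4
Mode ≈ 23 + (2/(2+4)) × 6 = 23 + 2.0000 = 25.0000

25.00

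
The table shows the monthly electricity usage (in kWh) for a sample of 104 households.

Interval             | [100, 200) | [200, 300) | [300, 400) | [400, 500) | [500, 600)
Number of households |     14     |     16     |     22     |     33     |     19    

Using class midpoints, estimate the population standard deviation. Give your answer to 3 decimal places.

Midpoints: 150, 250, 350, 450, 550
n = 104, Σfm = 39100, mean = 375.9615
Σfm² = 16440000
Σf(m − x̄)² = Σfm² − (Σfm)²/n = 16440000 − 39100²/104 = 1739903.8462
Population variance = 1739903.8462 / 104 = 16729.8447
Standard deviation = √16729.8447 = 129.3439

129.344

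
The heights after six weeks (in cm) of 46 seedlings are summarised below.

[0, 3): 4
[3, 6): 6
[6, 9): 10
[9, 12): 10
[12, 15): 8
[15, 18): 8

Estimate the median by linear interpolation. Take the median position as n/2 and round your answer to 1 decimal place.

9.9

Cumulative frequencies: 4, 10, 20, 30, 38, 46
n = 46; position = n/2 = 23.
This falls in the class [9, 12): L = 9, F = 20, f = 10, h = 3.
Median ≈ 9 + ((23 − 20) / 10) × 3 = 9.9000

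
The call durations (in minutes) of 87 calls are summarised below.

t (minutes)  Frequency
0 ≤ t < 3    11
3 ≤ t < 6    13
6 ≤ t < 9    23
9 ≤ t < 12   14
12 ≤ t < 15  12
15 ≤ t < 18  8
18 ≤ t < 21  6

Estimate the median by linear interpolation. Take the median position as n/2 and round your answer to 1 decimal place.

Cumulative frequencies: 11, 24, 47, 61, 73, 81, 87
n = 87; position = n/2 = 43.5.
This falls in the class 6 ≤ t < 9: L = 6, F = 24, f = 23, h = 3.
Median ≈ 6 + ((43.5 − 24) / 23) × 3 = 8.5435

8.5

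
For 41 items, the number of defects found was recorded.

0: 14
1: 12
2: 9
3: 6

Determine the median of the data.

Cumulative frequencies: 14, 26, 35, 41
n = 41, so the median is the value in position (n+1)/2 = 21.
Position 21 falls at value 1.

1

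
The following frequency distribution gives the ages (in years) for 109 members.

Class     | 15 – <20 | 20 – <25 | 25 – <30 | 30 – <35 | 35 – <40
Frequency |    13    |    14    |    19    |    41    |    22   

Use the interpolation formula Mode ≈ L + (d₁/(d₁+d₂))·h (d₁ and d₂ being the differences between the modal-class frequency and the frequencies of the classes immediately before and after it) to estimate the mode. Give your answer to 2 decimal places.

Modal class: 30 – <35 (highest frequency 41).
d₁ = 41 − 19 = 22, d₂ = 41 − 22 = 19
Mode ≈ 30 + (22/(22+19)) × 5 = 30 + 2.6829 = 32.6829

32.68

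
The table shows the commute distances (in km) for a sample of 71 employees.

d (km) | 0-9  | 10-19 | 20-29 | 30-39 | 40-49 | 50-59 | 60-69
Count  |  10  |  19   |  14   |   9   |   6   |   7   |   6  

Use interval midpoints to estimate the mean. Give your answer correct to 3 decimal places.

28.303

Midpoints: 4.5, 14.5, 24.5, 34.5, 44.5, 54.5, 64.5
Σfm = 10×4.5 + 19×14.5 + 14×24.5 + 9×34.5 + 6×44.5 + 7×54.5 + 6×64.5 = 2009.5
n = Σf = 71
Mean = 2009.5 / 71 = 28.3028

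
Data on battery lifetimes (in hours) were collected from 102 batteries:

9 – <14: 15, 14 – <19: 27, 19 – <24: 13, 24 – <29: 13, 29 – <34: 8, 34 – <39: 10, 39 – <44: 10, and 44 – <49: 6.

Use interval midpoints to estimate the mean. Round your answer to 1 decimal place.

Midpoints: 11.5, 16.5, 21.5, 26.5, 31.5, 36.5, 41.5, 46.5
Σfm = 15×11.5 + 27×16.5 + 13×21.5 + 13×26.5 + 8×31.5 + 10×36.5 + 10×41.5 + 6×46.5 = 2553
n = Σf = 102
Mean = 2553 / 102 = 25.0294

25.0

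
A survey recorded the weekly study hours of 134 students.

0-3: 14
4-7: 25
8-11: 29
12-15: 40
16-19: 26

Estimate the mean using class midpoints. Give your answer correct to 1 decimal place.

10.7

Midpoints: 1.5, 5.5, 9.5, 13.5, 17.5
Σfm = 14×1.5 + 25×5.5 + 29×9.5 + 40×13.5 + 26×17.5 = 1429
n = Σf = 134
Mean = 1429 / 134 = 10.6642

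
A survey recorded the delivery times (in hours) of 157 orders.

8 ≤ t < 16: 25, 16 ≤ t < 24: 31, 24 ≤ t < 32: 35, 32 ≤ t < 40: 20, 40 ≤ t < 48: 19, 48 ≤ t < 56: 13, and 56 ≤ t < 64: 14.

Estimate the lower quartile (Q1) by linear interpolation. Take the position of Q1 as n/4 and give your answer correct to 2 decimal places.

Cumulative frequencies: 25, 56, 91, 111, 130, 143, 157
n = 157; position = n/4 = 39.25.
This falls in the class 16 ≤ t < 24: L = 16, F = 25, f = 31, h = 8.
Lower quartile ≈ 16 + ((39.25 − 25) / 31) × 8 = 19.6774

19.68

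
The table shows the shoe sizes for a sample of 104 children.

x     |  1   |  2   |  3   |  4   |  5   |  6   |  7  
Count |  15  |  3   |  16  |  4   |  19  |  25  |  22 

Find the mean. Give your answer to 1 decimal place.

Values: 1, 2, 3, 4, 5, 6, 7
Σfx = 15×1 + 3×2 + 16×3 + 4×4 + 19×5 + 25×6 + 22×7 = 484
n = Σf = 104
Mean = 484 / 104 = 4.6538

4.7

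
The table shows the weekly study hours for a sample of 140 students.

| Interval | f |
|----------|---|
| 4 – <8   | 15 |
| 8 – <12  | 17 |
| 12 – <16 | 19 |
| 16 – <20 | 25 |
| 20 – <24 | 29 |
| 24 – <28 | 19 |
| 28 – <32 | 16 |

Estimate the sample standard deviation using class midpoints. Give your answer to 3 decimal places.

Midpoints: 6, 10, 14, 18, 22, 26, 30
n = 140, Σfm = 2588, mean = 18.4857
Σfm² = 55344
Σf(m − x̄)² = Σfm² − (Σfm)²/n = 55344 − 2588²/140 = 7502.9714
Sample variance = 7502.9714 / 139 = 53.9782
Standard deviation = √53.9782 = 7.3470

7.347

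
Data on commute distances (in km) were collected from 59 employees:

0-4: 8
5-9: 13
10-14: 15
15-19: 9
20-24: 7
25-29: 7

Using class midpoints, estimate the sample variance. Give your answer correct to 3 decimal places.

Midpoints: 2, 7, 12, 17, 22, 27
n = 59, Σfm = 783, mean = 13.2712
Σfm² = 13921
Σf(m − x̄)² = Σfm² − (Σfm)²/n = 13921 − 783²/59 = 3529.6610
Sample variance = 3529.6610 / 58 = 60.8562

60.856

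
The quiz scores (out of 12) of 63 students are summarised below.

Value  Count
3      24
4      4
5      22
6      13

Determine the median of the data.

5

Cumulative frequencies: 24, 28, 50, 63
n = 63, so the median is the value in position (n+1)/2 = 32.
Position 32 falls at value 5.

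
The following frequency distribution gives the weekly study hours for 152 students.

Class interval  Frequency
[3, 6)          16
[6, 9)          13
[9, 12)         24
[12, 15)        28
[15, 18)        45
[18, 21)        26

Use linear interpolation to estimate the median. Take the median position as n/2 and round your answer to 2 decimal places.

Cumulative frequencies: 16, 29, 53, 81, 126, 152
n = 152; position = n/2 = 76.
This falls in the class [12, 15): L = 12, F = 53, f = 28, h = 3.
Median ≈ 12 + ((76 − 53) / 28) × 3 = 14.4643

14.46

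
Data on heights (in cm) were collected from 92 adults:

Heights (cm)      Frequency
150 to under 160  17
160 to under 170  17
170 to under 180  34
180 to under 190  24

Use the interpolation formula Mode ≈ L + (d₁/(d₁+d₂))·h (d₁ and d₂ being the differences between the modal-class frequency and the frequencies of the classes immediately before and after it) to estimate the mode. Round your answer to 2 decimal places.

Modal class: 170 to under 180 (highest frequency 34).
d₁ = 34 − 17 = 17, d₂ = 34 − 24 = 10
Mode ≈ 170 + (17/(17+10)) × 10 = 170 + 6.2963 = 176.2963

176.30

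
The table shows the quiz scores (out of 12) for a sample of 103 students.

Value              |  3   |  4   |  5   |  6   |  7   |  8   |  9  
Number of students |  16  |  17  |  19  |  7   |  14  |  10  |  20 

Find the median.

5

Cumulative frequencies: 16, 33, 52, 59, 73, 83, 103
n = 103, so the median is the value in position (n+1)/2 = 52.
Position 52 falls at value 5.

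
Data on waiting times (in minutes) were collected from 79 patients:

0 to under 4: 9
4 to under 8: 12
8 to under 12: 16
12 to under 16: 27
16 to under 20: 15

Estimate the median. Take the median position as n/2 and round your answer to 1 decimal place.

12.4

Cumulative frequencies: 9, 21, 37, 64, 79
n = 79; position = n/2 = 39.5.
This falls in the class 12 to under 16: L = 12, F = 37, f = 27, h = 4.
Median ≈ 12 + ((39.5 − 37) / 27) × 4 = 12.3704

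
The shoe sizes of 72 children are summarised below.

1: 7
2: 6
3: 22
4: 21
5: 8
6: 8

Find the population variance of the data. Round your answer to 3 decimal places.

Values: 1, 2, 3, 4, 5, 6
n = 72, Σfx = 257, mean = 3.5694
Σfx² = 1053
Σf(x − x̄)² = Σfx² − (Σfx)²/n = 1053 − 257²/72 = 135.6528
Population variance = 135.6528 / 72 = 1.8841

1.884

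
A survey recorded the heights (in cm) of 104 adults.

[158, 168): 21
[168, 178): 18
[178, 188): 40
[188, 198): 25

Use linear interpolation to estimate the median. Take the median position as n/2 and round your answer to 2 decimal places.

Cumulative frequencies: 21, 39, 79, 104
n = 104; position = n/2 = 52.
This falls in the class [178, 188): L = 178, F = 39, f = 40, h = 10.
Median ≈ 178 + ((52 − 39) / 40) × 10 = 181.2500

181.25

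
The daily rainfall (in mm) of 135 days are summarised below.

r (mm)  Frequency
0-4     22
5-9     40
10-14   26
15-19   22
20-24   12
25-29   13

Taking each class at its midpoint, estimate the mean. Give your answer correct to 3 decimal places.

12.037

Midpoints: 2, 7, 12, 17, 22, 27
Σfm = 22×2 + 40×7 + 26×12 + 22×17 + 12×22 + 13×27 = 1625
n = Σf = 135
Mean = 1625 / 135 = 12.0370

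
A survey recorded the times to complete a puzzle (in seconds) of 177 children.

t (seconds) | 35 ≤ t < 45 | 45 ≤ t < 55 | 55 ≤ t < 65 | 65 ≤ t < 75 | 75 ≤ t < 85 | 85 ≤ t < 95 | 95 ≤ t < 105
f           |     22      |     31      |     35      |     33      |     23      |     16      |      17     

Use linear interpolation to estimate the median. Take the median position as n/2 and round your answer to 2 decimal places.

65.15

Cumulative frequencies: 22, 53, 88, 121, 144, 160, 177
n = 177; position = n/2 = 88.5.
This falls in the class 65 ≤ t < 75: L = 65, F = 88, f = 33, h = 10.
Median ≈ 65 + ((88.5 − 88) / 33) × 10 = 65.1515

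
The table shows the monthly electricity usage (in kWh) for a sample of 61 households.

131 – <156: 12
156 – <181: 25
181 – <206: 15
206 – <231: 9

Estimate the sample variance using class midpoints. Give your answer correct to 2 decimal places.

580.94

Midpoints: 143.5, 168.5, 193.5, 218.5
n = 61, Σfm = 10803.5, mean = 177.1066
Σfm² = 1948227.25
Σf(m − x̄)² = Σfm² − (Σfm)²/n = 1948227.25 − 10803.5²/61 = 34856.5574
Sample variance = 34856.5574 / 60 = 580.9426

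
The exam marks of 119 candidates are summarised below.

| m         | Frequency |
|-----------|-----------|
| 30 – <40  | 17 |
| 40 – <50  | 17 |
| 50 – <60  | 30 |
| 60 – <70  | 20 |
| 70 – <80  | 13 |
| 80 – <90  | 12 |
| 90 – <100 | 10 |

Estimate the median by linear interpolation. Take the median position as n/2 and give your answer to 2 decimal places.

58.50

Cumulative frequencies: 17, 34, 64, 84, 97, 109, 119
n = 119; position = n/2 = 59.5.
This falls in the class 50 – <60: L = 50, F = 34, f = 30, h = 10.
Median ≈ 50 + ((59.5 − 34) / 30) × 10 = 58.5000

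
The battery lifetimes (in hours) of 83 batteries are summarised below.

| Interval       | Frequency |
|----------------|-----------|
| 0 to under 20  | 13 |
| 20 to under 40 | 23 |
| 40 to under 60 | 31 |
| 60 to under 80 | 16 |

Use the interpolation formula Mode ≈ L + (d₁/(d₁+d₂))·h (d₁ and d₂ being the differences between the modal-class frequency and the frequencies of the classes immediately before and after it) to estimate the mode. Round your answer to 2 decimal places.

46.96

Modal class: 40 to under 60 (highest frequency 31).
d₁ = 31 − 23 = 8, d₂ = 31 − 16 = 15
Mode ≈ 40 + (8/(8+15)) × 20 = 40 + 6.9565 = 46.9565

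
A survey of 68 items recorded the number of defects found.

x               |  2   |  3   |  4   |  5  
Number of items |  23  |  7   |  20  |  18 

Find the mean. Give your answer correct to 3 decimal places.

Values: 2, 3, 4, 5
Σfx = 23×2 + 7×3 + 20×4 + 18×5 = 237
n = Σf = 68
Mean = 237 / 68 = 3.4853

3.485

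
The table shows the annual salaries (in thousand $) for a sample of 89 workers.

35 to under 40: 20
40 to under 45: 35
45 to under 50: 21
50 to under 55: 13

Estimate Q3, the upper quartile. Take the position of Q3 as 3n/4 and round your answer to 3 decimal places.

47.798

Cumulative frequencies: 20, 55, 76, 89
n = 89; position = 3n/4 = 66.75.
This falls in the class 45 to under 50: L = 45, F = 55, f = 21, h = 5.
Upper quartile ≈ 45 + ((66.75 − 55) / 21) × 5 = 47.7976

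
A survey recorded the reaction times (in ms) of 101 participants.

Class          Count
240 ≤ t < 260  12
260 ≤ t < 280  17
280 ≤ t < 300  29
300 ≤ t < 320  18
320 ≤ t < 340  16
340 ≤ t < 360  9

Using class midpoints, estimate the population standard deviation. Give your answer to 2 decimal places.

29.19

Midpoints: 250, 270, 290, 310, 330, 350
n = 101, Σfm = 30010, mean = 297.1287
Σfm² = 9002900
Σf(m − x̄)² = Σfm² − (Σfm)²/n = 9002900 − 30010²/101 = 86067.3267
Population variance = 86067.3267 / 101 = 852.1517
Standard deviation = √852.1517 = 29.1916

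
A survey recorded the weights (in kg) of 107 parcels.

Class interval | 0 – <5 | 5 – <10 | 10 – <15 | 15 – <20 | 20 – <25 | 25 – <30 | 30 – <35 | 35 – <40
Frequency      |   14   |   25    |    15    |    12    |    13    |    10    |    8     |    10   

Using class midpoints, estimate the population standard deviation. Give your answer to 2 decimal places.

Midpoints: 2.5, 7.5, 12.5, 17.5, 22.5, 27.5, 32.5, 37.5
n = 107, Σfm = 1822.5, mean = 17.0327
Σfm² = 44168.75
Σf(m − x̄)² = Σfm² − (Σfm)²/n = 44168.75 − 1822.5²/107 = 13126.6355
Population variance = 13126.6355 / 107 = 122.6788
Standard deviation = √122.6788 = 11.0760

11.08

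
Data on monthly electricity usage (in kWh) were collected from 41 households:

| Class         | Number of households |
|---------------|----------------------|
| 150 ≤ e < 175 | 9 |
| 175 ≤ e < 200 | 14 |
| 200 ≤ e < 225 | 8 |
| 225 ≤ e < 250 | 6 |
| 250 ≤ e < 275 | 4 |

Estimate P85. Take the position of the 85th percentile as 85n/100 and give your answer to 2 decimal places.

Cumulative frequencies: 9, 23, 31, 37, 41
n = 41; position = 85n/100 = 34.85.
This falls in the class 225 ≤ e < 250: L = 225, F = 31, f = 6, h = 25.
85th percentile ≈ 225 + ((34.85 − 31) / 6) × 25 = 241.0417

241.04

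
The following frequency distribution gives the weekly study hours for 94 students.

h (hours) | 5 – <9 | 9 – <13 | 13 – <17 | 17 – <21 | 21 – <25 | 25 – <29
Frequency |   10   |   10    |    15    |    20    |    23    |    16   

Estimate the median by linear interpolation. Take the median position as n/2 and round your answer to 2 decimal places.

19.40

Cumulative frequencies: 10, 20, 35, 55, 78, 94
n = 94; position = n/2 = 47.
This falls in the class 17 – <21: L = 17, F = 35, f = 20, h = 4.
Median ≈ 17 + ((47 − 35) / 20) × 4 = 19.4000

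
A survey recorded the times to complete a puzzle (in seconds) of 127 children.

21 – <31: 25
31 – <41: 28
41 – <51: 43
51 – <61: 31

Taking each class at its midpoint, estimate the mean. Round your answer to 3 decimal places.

Midpoints: 26, 36, 46, 56
Σfm = 25×26 + 28×36 + 43×46 + 31×56 = 5372
n = Σf = 127
Mean = 5372 / 127 = 42.2992

42.299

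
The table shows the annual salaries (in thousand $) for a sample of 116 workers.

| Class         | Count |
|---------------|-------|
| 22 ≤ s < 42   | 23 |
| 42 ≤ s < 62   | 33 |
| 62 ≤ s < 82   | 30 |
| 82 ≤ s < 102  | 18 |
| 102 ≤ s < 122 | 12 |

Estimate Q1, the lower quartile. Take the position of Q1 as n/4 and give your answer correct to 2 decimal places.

45.64

Cumulative frequencies: 23, 56, 86, 104, 116
n = 116; position = n/4 = 29.
This falls in the class 42 ≤ s < 62: L = 42, F = 23, f = 33, h = 20.
Lower quartile ≈ 42 + ((29 − 23) / 33) × 20 = 45.6364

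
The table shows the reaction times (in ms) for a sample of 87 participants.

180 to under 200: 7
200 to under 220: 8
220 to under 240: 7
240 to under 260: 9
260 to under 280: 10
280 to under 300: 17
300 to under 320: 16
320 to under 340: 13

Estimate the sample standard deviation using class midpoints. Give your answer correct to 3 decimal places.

44.043

Midpoints: 190, 210, 230, 250, 270, 290, 310, 330
n = 87, Σfm = 23750, mean = 272.9885
Σfm² = 6650300
Σf(m − x̄)² = Σfm² − (Σfm)²/n = 6650300 − 23750²/87 = 166822.9885
Sample variance = 166822.9885 / 86 = 1939.8022
Standard deviation = √1939.8022 = 44.0432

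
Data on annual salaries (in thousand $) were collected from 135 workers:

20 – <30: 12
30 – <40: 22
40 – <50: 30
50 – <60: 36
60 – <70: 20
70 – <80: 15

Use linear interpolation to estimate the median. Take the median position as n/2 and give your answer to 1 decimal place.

Cumulative frequencies: 12, 34, 64, 100, 120, 135
n = 135; position = n/2 = 67.5.
This falls in the class 50 – <60: L = 50, F = 64, f = 36, h = 10.
Median ≈ 50 + ((67.5 − 64) / 36) × 10 = 50.9722

51.0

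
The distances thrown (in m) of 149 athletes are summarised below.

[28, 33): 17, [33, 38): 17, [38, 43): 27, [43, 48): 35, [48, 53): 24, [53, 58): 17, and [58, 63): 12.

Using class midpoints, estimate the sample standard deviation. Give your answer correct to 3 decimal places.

8.678

Midpoints: 30.5, 35.5, 40.5, 45.5, 50.5, 55.5, 60.5
n = 149, Σfm = 6689.5, mean = 44.8960
Σfm² = 311477.25
Σf(m − x̄)² = Σfm² − (Σfm)²/n = 311477.25 − 6689.5²/149 = 11145.6376
Sample variance = 11145.6376 / 148 = 75.3084
Standard deviation = √75.3084 = 8.6780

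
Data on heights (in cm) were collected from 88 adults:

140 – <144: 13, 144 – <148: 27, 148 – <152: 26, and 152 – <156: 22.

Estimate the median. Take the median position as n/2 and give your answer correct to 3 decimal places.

Cumulative frequencies: 13, 40, 66, 88
n = 88; position = n/2 = 44.
This falls in the class 148 – <152: L = 148, F = 40, f = 26, h = 4.
Median ≈ 148 + ((44 − 40) / 26) × 4 = 148.6154

148.615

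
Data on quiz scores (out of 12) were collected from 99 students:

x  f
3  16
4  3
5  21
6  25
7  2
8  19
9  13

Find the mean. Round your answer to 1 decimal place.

Values: 3, 4, 5, 6, 7, 8, 9
Σfx = 16×3 + 3×4 + 21×5 + 25×6 + 2×7 + 19×8 + 13×9 = 598
n = Σf = 99
Mean = 598 / 99 = 6.0404

6.0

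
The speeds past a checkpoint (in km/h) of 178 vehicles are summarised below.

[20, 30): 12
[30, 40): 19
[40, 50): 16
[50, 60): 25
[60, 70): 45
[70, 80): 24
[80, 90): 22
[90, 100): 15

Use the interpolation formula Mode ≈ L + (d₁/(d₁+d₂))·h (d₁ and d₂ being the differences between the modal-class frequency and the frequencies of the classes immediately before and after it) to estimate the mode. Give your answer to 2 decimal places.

Modal class: [60, 70) (highest frequency 45).
d₁ = 45 − 25 = 20, d₂ = 45 − 24 = 21
Mode ≈ 60 + (20/(20+21)) × 10 = 60 + 4.8780 = 64.8780

64.88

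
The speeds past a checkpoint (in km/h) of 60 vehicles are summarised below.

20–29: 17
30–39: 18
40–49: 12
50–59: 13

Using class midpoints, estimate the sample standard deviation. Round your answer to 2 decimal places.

11.17

Midpoints: 24.5, 34.5, 44.5, 54.5
n = 60, Σfm = 2280, mean = 38.0000
Σfm² = 94005
Σf(m − x̄)² = Σfm² − (Σfm)²/n = 94005 − 2280²/60 = 7365.0000
Sample variance = 7365.0000 / 59 = 124.8305
Standard deviation = √124.8305 = 11.1728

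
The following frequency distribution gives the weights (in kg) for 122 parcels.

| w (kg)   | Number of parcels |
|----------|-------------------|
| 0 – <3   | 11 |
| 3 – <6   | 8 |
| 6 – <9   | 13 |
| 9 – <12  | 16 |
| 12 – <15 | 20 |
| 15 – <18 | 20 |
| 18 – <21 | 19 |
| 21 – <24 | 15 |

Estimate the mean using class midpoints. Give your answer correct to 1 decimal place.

13.3

Midpoints: 1.5, 4.5, 7.5, 10.5, 13.5, 16.5, 19.5, 22.5
Σfm = 11×1.5 + 8×4.5 + 13×7.5 + 16×10.5 + 20×13.5 + 20×16.5 + 19×19.5 + 15×22.5 = 1626
n = Σf = 122
Mean = 1626 / 122 = 13.3279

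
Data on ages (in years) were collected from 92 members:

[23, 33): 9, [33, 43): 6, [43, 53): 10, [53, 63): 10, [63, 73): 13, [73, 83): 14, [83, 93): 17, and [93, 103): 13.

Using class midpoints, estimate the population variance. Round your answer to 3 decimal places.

Midpoints: 28, 38, 48, 58, 68, 78, 88, 98
n = 92, Σfm = 6286, mean = 68.3261
Σfm² = 474188
Σf(m − x̄)² = Σfm² − (Σfm)²/n = 474188 − 6286²/92 = 44690.2174
Population variance = 44690.2174 / 92 = 485.7632

485.763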